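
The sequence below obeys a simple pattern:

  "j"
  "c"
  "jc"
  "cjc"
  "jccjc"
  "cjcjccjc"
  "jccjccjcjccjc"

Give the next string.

cjcjccjcjccjccjcjccjc

Each term (from the third on) is the two preceding terms concatenated in order: term 3 = j·c = jc.
Continuing: cjcjccjc · jccjccjcjccjc gives term 8.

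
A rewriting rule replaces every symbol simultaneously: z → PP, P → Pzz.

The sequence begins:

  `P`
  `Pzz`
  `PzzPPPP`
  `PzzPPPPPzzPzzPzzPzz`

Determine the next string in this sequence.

Rewriting the 19 symbols of PzzPPPPPzzPzzPzzPzz one by one yields Pzz PP PP Pzz Pzz Pzz Pzz Pzz PP PP Pzz PP PP Pzz PP PP Pzz PP PP; concatenated:

PzzPPPPPzzPzzPzzPzzPzzPPPPPzzPPPPPzzPPPPPzzPPPP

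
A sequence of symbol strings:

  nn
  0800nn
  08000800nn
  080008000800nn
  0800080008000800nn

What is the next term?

The strings grow by a fixed prefix 0800 each time.
So the next term is 0800·0800080008000800nn.

08000800080008000800nn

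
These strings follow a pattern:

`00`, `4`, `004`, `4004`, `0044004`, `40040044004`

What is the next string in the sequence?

004400440040044004

Each term (from the third on) is the two preceding terms concatenated in order: term 3 = 00·4 = 004.
Continuing: 0044004 · 40040044004 gives term 7.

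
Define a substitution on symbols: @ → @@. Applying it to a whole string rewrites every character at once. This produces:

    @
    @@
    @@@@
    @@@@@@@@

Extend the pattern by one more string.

@@@@@@@@@@@@@@@@

Expanding @@@@@@@@: @→@@, @→@@, @→@@, @→@@, @→@@, @→@@, @→@@, @→@@. Concatenated: @@ @@ @@ @@ @@ @@ @@ @@.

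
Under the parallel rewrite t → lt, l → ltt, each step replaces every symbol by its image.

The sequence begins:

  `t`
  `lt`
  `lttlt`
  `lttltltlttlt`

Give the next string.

lttltltlttltlttltlttltltlttlt

Expanding lttltltlttlt: l→ltt, t→lt, t→lt, l→ltt, t→lt, l→ltt, t→lt, l→ltt, t→lt, t→lt, l→ltt, t→lt. Concatenated: ltt lt lt ltt lt ltt lt ltt lt lt ltt lt.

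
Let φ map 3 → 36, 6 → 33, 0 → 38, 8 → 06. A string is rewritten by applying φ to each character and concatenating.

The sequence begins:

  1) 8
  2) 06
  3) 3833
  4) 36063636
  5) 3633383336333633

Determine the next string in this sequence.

φ(3633383336333633) expands symbol-by-symbol to 36 33 36 36 36 06 36 36 36 33 36 36 36 33 36 36; joining the 16 pieces gives the next term.

36333636360636363633363636333636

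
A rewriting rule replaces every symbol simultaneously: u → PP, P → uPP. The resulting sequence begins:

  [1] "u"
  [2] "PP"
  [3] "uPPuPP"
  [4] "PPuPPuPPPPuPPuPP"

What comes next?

Replace each of the 16 characters of PPuPPuPPPPuPPuPP in place — uPP uPP PP uPP uPP PP uPP uPP uPP uPP PP uPP uPP PP uPP uPP — and concatenate.

uPPuPPPPuPPuPPPPuPPuPPuPPuPPPPuPPuPPPPuPPuPP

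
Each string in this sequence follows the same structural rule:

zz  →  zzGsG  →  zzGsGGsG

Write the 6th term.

zzGsGGsGGsGGsGGsG

The strings grow by a fixed suffix GsG each time.
From zzGsGGsG, 3 further steps: zzGsGGsG → zzGsGGsGGsG → zzGsGGsGGsGGsG → (answer).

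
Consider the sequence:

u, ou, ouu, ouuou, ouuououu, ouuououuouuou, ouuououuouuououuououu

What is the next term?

ouuououuouuououuououuouuououuouuou

From term 3 onward, concatenate the last term with the second-to-last: ou·u = ouu, ouu·ou = ouuou, …
The next term joins ouuououuouuououuououu and ouuououuouuou.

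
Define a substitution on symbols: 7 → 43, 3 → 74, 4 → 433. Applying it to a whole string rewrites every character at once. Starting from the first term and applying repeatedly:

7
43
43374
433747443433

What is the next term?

43374744343343433433744337474

Apply φ to 433747443433 symbol by symbol: 4→433, 3→74, 3→74, 7→43, 4→433, 7→43, 4→433, 4→433, 3→74, 4→433, 3→74, 3→74; joined: 433 74 74 43 433 43 433 433 74 433 74 74.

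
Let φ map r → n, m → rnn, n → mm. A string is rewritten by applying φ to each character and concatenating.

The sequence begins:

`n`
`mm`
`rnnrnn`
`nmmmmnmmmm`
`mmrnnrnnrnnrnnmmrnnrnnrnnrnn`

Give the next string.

Applying the rule to each of the 28 symbols of mmrnnrnnrnnrnnmmrnnrnnrnnrnn gives the pieces rnn rnn n mm mm n mm mm n mm mm n mm mm rnn rnn n mm mm n mm mm n mm mm n mm mm, which concatenate to the answer.

rnnrnnnmmmmnmmmmnmmmmnmmmmrnnrnnnmmmmnmmmmnmmmmnmmmm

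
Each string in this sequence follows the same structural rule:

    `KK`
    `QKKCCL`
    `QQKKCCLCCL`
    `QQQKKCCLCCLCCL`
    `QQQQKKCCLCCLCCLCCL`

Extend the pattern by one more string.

s(k+1) = Q·s(k)·CCL, so each term gains Q as a prefix and CCL as a suffix.
Applying this once more to QQQQKKCCLCCLCCLCCL:

QQQQQKKCCLCCLCCLCCLCCL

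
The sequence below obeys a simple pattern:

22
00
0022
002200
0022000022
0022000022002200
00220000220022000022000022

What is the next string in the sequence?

002200002200220000220000220022000022002200

From term 3 onward, concatenate the last term with the second-to-last: 00·22 = 0022, 0022·00 = 002200, …
Continuing: 00220000220022000022000022 · 0022000022002200 gives term 8.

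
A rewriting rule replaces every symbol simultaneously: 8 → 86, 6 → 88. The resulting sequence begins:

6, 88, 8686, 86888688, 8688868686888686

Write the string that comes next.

Replace each of the 16 characters of 8688868686888686 in place — 86 88 86 86 86 88 86 88 86 88 86 86 86 88 86 88 — and concatenate.

86888686868886888688868686888688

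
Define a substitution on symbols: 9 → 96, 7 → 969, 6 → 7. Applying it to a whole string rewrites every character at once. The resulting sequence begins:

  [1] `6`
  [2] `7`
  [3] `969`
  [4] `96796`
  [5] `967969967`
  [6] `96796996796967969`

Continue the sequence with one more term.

Rewriting the 17 symbols of 96796996796967969 one by one yields 96 7 969 96 7 96 96 7 969 96 7 96 7 969 96 7 96; concatenated:

9679699679696796996796796996796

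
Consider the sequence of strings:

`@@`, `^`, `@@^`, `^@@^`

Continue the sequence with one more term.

This is a Fibonacci-style word recurrence s(k) = s(k−2)·s(k−1): e.g. @@·^ = @@^.
The next term joins @@^ and ^@@^.

@@^^@@^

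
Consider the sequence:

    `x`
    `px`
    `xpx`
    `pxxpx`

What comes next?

From term 3 onward, concatenate the second-to-last term with the last: x·px = xpx, px·xpx = pxxpx, …
So term 5 is xpx·pxxpx.

xpxpxxpx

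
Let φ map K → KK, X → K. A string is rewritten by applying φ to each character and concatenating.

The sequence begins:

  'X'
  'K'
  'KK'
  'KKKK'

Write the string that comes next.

Expanding KKKK: K→KK, K→KK, K→KK, K→KK. Concatenated: KK KK KK KK.

KKKKKKKK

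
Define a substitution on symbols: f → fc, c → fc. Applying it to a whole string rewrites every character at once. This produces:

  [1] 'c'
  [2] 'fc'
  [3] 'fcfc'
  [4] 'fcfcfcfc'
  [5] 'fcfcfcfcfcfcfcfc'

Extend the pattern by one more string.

φ(fcfcfcfcfcfcfcfc) expands symbol-by-symbol to fc fc fc fc fc fc fc fc fc fc fc fc fc fc fc fc; joining the 16 pieces gives the next term.

fcfcfcfcfcfcfcfcfcfcfcfcfcfcfcfc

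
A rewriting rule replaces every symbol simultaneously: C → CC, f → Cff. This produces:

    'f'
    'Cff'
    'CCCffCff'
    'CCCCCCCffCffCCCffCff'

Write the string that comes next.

Replace each of the 20 characters of CCCCCCCffCffCCCffCff in place — CC CC CC CC CC CC CC Cff Cff CC Cff Cff CC CC CC Cff Cff CC Cff Cff — and concatenate.

CCCCCCCCCCCCCCCffCffCCCffCffCCCCCCCffCffCCCffCff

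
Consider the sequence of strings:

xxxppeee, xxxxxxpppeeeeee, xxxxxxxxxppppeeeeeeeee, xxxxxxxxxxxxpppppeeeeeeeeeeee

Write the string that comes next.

xxxxxxxxxxxxxxxppppppeeeeeeeeeeeeeee

Term n consists of 3n x's, followed by n+1 p's, followed by 3n e's (n = 1, 2, …).
At n = 5 the blocks have lengths 15, 6, 15.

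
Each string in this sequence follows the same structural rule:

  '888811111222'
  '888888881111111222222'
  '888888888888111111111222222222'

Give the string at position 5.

Term n consists of 4n 8's, followed by 2n+3 1's, followed by 3n 2's (n = 1, 2, …).
Setting n = 5 gives 20, 13, 15 characters in each block.

888888888888888888881111111111111222222222222222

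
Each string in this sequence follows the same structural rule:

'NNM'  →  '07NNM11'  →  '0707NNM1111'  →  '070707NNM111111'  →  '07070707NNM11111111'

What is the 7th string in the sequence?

070707070707NNM111111111111

Every step adds 07 to the front and 11 to the end of the previous string.
From 07070707NNM11111111, 2 further steps: 07070707NNM11111111 → 0707070707NNM1111111111 → (answer).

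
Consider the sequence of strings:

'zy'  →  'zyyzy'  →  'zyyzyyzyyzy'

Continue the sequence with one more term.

zyyzyyzyyzyyzyyzyyzyyzy

Each string is two copies of the previous one joined by 'y'.
One more doubling of zyyzyyzyyzy gives the answer.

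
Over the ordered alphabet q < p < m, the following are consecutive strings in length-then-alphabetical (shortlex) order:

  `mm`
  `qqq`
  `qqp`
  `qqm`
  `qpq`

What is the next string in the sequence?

qpp

Find the rightmost character of qpq below m, bump it to the next letter, and reset everything to its right to q.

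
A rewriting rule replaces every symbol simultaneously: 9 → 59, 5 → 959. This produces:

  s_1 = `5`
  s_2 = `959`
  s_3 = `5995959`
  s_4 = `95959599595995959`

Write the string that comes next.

59959599595995959599595995959599595995959

Applying the rule to each of the 17 symbols of 95959599595995959 gives the pieces 59 959 59 959 59 959 59 59 959 59 959 59 59 959 59 959 59, which concatenate to the answer.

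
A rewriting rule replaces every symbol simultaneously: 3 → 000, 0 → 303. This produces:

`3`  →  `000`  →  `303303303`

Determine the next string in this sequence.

000303000000303000000303000

Apply φ to 303303303 symbol by symbol: 3→000, 0→303, 3→000, 3→000, 0→303, 3→000, 3→000, 0→303, 3→000; joined: 000 303 000 000 303 000 000 303 000.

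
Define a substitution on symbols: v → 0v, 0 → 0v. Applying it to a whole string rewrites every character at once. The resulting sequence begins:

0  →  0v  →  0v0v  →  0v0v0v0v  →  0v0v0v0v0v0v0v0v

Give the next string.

Replace each of the 16 characters of 0v0v0v0v0v0v0v0v in place — 0v 0v 0v 0v 0v 0v 0v 0v 0v 0v 0v 0v 0v 0v 0v 0v — and concatenate.

0v0v0v0v0v0v0v0v0v0v0v0v0v0v0v0v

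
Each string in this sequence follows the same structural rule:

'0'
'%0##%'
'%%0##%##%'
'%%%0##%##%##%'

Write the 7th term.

%%%%%%0##%##%##%##%##%##%

s(k+1) = %·s(k)·##%, so each term gains % as a prefix and ##% as a suffix.
From %%%0##%##%##%, 3 further steps: %%%0##%##%##% → %%%%0##%##%##%##% → %%%%%0##%##%##%##%##% → (answer).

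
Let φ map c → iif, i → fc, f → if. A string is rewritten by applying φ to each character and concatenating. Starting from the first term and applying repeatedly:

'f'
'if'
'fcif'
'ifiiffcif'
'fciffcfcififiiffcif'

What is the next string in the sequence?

ifiiffcififiififiiffciffciffcfcififiiffcif

Applying the rule to each of the 19 symbols of fciffcfcififiiffcif gives the pieces if iif fc if if iif if iif fc if fc if fc fc if if iif fc if, which concatenate to the answer.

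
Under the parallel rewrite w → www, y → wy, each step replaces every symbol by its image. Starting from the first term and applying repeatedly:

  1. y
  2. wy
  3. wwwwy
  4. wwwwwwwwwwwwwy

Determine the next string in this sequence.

wwwwwwwwwwwwwwwwwwwwwwwwwwwwwwwwwwwwwwwwy

φ(wwwwwwwwwwwwwy) expands symbol-by-symbol to www www www www www www www www www www www www www wy; joining the 14 pieces gives the next term.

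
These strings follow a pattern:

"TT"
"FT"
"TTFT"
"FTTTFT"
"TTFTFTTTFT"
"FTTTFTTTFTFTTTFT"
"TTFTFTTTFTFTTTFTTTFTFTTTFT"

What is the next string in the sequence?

Each term (from the third on) is the two preceding terms concatenated in order: term 3 = TT·FT = TTFT.
The next term joins FTTTFTTTFTFTTTFT and TTFTFTTTFTFTTTFTTTFTFTTTFT.

FTTTFTTTFTFTTTFTTTFTFTTTFTFTTTFTTTFTFTTTFT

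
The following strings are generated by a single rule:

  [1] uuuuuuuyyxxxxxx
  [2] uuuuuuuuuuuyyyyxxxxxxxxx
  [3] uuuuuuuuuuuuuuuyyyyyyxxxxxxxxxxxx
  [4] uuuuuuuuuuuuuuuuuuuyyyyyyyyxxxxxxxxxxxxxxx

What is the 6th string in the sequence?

uuuuuuuuuuuuuuuuuuuuuuuuuuuyyyyyyyyyyyyxxxxxxxxxxxxxxxxxxxxx

Term n consists of 4n-1 u's, followed by 2n-2 y's, followed by 3n x's, where the shown terms are n = 2, 3, 4, 5.
Setting n = 7 gives 27, 12, 21 characters in each block.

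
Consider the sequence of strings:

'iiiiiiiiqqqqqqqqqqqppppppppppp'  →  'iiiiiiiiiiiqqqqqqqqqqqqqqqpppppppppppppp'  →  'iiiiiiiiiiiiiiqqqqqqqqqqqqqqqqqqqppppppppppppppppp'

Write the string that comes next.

iiiiiiiiiiiiiiiiiqqqqqqqqqqqqqqqqqqqqqqqpppppppppppppppppppp

The n-th term is 3n-1 i's then 4n-1 q's then 3n+2 p's, where the shown terms are n = 3, 4, 5.
Setting n = 6 gives 17, 23, 20 characters in each block.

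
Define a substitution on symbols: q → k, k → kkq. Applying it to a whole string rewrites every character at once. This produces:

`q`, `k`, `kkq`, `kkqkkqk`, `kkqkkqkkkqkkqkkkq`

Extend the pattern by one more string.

Rewriting the 17 symbols of kkqkkqkkkqkkqkkkq one by one yields kkq kkq k kkq kkq k kkq kkq kkq k kkq kkq k kkq kkq kkq k; concatenated:

kkqkkqkkkqkkqkkkqkkqkkqkkkqkkqkkkqkkqkkqk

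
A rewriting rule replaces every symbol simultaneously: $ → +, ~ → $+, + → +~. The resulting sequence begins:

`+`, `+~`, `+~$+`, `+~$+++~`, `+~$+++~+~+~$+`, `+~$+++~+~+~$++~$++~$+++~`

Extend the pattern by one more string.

+~$+++~+~+~$++~$++~$+++~+~$+++~+~$+++~+~+~$+

φ(+~$+++~+~+~$++~$++~$+++~) expands symbol-by-symbol to +~ $+ + +~ +~ +~ $+ +~ $+ +~ $+ + +~ +~ $+ + +~ +~ $+ + +~ +~ +~ $+; joining the 24 pieces gives the next term.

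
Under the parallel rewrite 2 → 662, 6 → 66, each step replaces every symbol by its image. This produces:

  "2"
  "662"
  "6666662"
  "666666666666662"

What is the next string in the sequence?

φ(666666666666662) expands symbol-by-symbol to 66 66 66 66 66 66 66 66 66 66 66 66 66 66 662; joining the 15 pieces gives the next term.

6666666666666666666666666666662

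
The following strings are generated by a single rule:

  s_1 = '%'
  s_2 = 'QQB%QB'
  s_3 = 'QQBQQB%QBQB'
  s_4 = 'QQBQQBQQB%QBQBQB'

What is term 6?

QQBQQBQQBQQBQQB%QBQBQBQBQB

Each term wraps the previous one in QQB on the left and QB on the right.
From QQBQQBQQB%QBQBQB, 2 further steps: QQBQQBQQB%QBQBQB → QQBQQBQQBQQB%QBQBQBQB → (answer).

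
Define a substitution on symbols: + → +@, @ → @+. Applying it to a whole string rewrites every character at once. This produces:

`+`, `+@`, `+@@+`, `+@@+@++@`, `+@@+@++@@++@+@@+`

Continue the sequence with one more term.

Rewriting the 16 symbols of +@@+@++@@++@+@@+ one by one yields +@ @+ @+ +@ @+ +@ +@ @+ @+ +@ +@ @+ +@ @+ @+ +@; concatenated:

+@@+@++@@++@+@@+@++@+@@++@@+@++@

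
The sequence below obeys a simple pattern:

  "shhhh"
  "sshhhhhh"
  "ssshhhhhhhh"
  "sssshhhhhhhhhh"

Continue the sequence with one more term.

Each string has the form s^{n-1} h^{2n}, where the shown terms are n = 2, 3, 4, 5.
For the next term, n = 6, so the run lengths are 5, 12.

ssssshhhhhhhhhhhh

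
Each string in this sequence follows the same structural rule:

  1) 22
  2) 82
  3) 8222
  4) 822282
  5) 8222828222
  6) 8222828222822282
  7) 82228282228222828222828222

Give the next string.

822282822282228282228282228222828222822282

From term 3 onward, concatenate the last term with the second-to-last: 82·22 = 8222, 8222·82 = 822282, …
Continuing: 82228282228222828222828222 · 8222828222822282 gives term 8.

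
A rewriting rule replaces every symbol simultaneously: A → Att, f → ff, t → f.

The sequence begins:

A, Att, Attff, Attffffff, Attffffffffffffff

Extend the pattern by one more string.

Attffffffffffffffffffffffffffffff

Applying the rule to each of the 17 symbols of Attffffffffffffff gives the pieces Att f f ff ff ff ff ff ff ff ff ff ff ff ff ff ff, which concatenate to the answer.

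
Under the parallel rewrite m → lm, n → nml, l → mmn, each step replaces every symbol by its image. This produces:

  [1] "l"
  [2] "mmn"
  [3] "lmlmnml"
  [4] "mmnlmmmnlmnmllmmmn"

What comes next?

lmlmnmlmmnlmlmlmnmlmmnlmnmllmmmnmmnlmlmlmnml

Replace each of the 18 characters of mmnlmmmnlmnmllmmmn in place — lm lm nml mmn lm lm lm nml mmn lm nml lm mmn mmn lm lm lm nml — and concatenate.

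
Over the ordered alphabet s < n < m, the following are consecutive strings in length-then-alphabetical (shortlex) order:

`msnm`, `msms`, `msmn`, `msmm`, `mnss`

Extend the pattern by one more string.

Find the rightmost character of mnss below m, bump it to the next letter, and reset everything to its right to s.

mnsn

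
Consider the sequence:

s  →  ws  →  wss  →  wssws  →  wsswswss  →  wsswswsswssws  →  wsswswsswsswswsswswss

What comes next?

This is a Fibonacci-style word recurrence s(k) = s(k−1)·s(k−2): e.g. ws·s = wss.
Continuing: wsswswsswsswswsswswss · wsswswsswssws gives term 8.

wsswswsswsswswsswswsswsswswsswssws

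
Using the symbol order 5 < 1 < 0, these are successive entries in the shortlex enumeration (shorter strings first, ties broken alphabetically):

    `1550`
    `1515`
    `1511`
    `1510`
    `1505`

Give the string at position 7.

1500

Stepping forward 2 times from 1505: 1505 → 1501, then the target.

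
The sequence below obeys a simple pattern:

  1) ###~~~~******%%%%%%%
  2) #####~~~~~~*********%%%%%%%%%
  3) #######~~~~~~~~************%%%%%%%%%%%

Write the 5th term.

###########~~~~~~~~~~~~******************%%%%%%%%%%%%%%%

Each string has the form #^{2n-1} ~^{2n} *^{3n} %^{2n+3}, where the shown terms are n = 2, 3, 4.
Setting n = 6 gives 11, 12, 18, 15 characters in each block.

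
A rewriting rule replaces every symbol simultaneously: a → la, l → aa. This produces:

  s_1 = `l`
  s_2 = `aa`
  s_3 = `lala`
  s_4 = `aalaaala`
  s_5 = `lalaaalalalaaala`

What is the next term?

Replace each of the 16 characters of lalaaalalalaaala in place — aa la aa la la la aa la aa la aa la la la aa la — and concatenate.

aalaaalalalaaalaaalaaalalalaaala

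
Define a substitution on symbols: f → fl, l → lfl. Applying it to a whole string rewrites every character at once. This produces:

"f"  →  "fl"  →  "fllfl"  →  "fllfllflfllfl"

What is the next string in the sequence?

Rewriting the 13 symbols of fllfllflfllfl one by one yields fl lfl lfl fl lfl lfl fl lfl fl lfl lfl fl lfl; concatenated:

fllfllflfllfllflfllflfllfllflfllfl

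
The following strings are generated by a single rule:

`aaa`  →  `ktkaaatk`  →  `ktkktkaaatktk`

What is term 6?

Each term wraps the previous one in ktk on the left and tk on the right.
From ktkktkaaatktk, 3 further steps: ktkktkaaatktk → ktkktkktkaaatktktk → ktkktkktkktkaaatktktktk → (answer).

ktkktkktkktkktkaaatktktktktk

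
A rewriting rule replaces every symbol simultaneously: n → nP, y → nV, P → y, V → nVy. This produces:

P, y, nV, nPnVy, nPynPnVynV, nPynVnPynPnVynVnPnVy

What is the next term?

Rewriting the 20 symbols of nPynVnPynPnVynVnPnVy one by one yields nP y nV nP nVy nP y nV nP y nP nVy nV nP nVy nP y nP nVy nV; concatenated:

nPynVnPnVynPynVnPynPnVynVnPnVynPynPnVynV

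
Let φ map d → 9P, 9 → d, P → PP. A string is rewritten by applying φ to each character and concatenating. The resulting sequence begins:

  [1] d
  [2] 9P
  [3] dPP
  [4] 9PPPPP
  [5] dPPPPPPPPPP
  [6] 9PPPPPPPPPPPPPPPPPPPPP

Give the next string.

dPPPPPPPPPPPPPPPPPPPPPPPPPPPPPPPPPPPPPPPPPP

Applying the rule to each of the 22 symbols of 9PPPPPPPPPPPPPPPPPPPPP gives the pieces d PP PP PP PP PP PP PP PP PP PP PP PP PP PP PP PP PP PP PP PP PP, which concatenate to the answer.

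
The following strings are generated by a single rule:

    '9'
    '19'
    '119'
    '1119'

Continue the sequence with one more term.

11119

Each term is the previous one with 1 prepended.
So the next term is 1·1119.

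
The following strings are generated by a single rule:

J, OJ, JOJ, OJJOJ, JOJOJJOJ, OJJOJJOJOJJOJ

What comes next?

Each term (from the third on) is the two preceding terms concatenated in order: term 3 = J·OJ = JOJ.
So term 7 is JOJOJJOJ·OJJOJJOJOJJOJ.

JOJOJJOJOJJOJJOJOJJOJ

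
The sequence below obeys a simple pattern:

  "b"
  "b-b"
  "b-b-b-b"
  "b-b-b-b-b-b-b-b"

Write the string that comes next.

b-b-b-b-b-b-b-b-b-b-b-b-b-b-b-b

Every step duplicates the string with '-' between the halves.
One more doubling of b-b-b-b-b-b-b-b gives the answer.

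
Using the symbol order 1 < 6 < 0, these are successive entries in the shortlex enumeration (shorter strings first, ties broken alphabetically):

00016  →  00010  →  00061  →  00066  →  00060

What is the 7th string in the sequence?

Advancing 2 positions from 00060 through 00060 → 00001 reaches term 7.

00006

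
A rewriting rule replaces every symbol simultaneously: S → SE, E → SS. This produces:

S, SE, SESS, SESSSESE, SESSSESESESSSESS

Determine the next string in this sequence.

SESSSESESESSSESSSESSSESESESSSESE

φ(SESSSESESESSSESS) expands symbol-by-symbol to SE SS SE SE SE SS SE SS SE SS SE SE SE SS SE SE; joining the 16 pieces gives the next term.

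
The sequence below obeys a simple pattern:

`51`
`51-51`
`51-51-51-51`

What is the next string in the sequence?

51-51-51-51-51-51-51-51

s(k+1) = s(k)·-·s(k) — each term doubles the last with '-' between the halves.
One more doubling of 51-51-51-51 gives the answer.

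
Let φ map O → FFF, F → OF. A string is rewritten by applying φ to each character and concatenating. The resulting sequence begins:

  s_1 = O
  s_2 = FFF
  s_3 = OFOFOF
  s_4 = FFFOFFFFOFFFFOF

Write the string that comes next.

Replace each of the 15 characters of FFFOFFFFOFFFFOF in place — OF OF OF FFF OF OF OF OF FFF OF OF OF OF FFF OF — and concatenate.

OFOFOFFFFOFOFOFOFFFFOFOFOFOFFFFOF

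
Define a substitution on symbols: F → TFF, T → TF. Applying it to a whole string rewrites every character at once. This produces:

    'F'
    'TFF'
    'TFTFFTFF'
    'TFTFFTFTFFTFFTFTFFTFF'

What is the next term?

Rewriting the 21 symbols of TFTFFTFTFFTFFTFTFFTFF one by one yields TF TFF TF TFF TFF TF TFF TF TFF TFF TF TFF TFF TF TFF TF TFF TFF TF TFF TFF; concatenated:

TFTFFTFTFFTFFTFTFFTFTFFTFFTFTFFTFFTFTFFTFTFFTFFTFTFFTFF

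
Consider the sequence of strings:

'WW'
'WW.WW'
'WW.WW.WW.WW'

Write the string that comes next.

WW.WW.WW.WW.WW.WW.WW.WW

Each string is two copies of the previous one joined by '.'.
One more doubling of WW.WW.WW.WW gives the answer.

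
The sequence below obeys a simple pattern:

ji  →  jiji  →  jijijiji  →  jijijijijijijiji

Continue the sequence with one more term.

Every step duplicates the string.
So the next term is two copies of jijijijijijijiji.

jijijijijijijijijijijijijijijiji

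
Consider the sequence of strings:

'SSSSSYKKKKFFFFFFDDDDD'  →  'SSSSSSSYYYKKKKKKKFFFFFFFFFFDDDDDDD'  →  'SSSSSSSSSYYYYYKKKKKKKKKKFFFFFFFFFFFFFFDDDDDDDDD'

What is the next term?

SSSSSSSSSSSYYYYYYYKKKKKKKKKKKKKFFFFFFFFFFFFFFFFFFDDDDDDDDDDD

Each string has the form S^{2n+3} Y^{2n-1} K^{3n+1} F^{4n+2} D^{2n+3} (n = 1, 2, …).
At n = 4 the blocks have lengths 11, 7, 13, 18, 11.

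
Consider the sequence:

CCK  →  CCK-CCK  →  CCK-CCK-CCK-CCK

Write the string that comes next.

CCK-CCK-CCK-CCK-CCK-CCK-CCK-CCK

Each string is two copies of the previous one joined by '-'.
One more doubling of CCK-CCK-CCK-CCK gives the answer.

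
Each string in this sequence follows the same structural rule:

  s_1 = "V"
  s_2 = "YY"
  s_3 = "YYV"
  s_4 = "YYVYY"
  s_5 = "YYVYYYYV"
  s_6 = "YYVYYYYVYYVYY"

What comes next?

YYVYYYYVYYVYYYYVYYYYV

Each term (from the third on) is the previous term followed by the one before it: term 3 = YY·V = YYV.
The next term joins YYVYYYYVYYVYY and YYVYYYYV.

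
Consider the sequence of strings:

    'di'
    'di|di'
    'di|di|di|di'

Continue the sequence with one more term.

di|di|di|di|di|di|di|di

Every step duplicates the string with '|' between the halves.
One more doubling of di|di|di|di gives the answer.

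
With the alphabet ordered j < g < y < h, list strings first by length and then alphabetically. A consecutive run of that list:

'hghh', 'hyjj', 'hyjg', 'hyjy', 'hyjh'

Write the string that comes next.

Treat hyjh as a base-4 numeral over the given alphabet and add one, carrying through any trailing h's.

hygj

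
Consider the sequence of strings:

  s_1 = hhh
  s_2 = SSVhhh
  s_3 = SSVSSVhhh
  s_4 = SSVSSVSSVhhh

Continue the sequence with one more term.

The strings grow by a fixed prefix SSV each time.
So the next term is SSV·SSVSSVSSVhhh.

SSVSSVSSVSSVhhh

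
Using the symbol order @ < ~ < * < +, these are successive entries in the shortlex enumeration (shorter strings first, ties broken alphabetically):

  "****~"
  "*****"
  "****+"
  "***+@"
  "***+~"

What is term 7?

***++

Continuing the enumeration 2 steps past ***+~: ***+~ → ***+* → (answer).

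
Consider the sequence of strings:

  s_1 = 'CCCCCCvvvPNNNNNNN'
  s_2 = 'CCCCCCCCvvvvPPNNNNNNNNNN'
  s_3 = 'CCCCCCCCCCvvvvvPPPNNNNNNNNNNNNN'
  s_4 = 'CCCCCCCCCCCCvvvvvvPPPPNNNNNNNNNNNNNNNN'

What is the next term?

CCCCCCCCCCCCCCvvvvvvvPPPPPNNNNNNNNNNNNNNNNNNN

Reading off run lengths: C runs 6, 8, 10, 12; v runs 3, 4, 5, 6; P runs 1, 2, 3, 4; N runs 7, 10, 13, 16 — each is linear in n, where the shown terms are n = 2, 3, 4, 5.
Setting n = 6 gives 14, 7, 5, 19 characters in each block.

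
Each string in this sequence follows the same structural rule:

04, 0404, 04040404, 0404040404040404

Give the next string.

04040404040404040404040404040404

Each string is two copies of the previous one concatenated.
So the next term is two copies of 0404040404040404.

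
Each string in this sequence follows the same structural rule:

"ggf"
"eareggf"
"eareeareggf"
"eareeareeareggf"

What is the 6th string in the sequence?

Each term is the previous one with eare prepended.
From eareeareeareggf, 2 further steps: eareeareeareggf → eareeareeareeareggf → (answer).

eareeareeareeareeareggf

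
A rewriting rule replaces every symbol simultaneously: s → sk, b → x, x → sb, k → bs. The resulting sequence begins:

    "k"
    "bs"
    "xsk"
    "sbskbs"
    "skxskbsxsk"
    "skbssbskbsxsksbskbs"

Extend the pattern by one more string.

Rewriting the 19 symbols of skbssbskbsxsksbskbs one by one yields sk bs x sk sk x sk bs x sk sb sk bs sk x sk bs x sk; concatenated:

skbsxskskxskbsxsksbskbsskxskbsxsk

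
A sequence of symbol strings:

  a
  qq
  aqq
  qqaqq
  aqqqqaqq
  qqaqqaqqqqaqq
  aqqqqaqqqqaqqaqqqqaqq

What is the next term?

From term 3 onward, concatenate the second-to-last term with the last: a·qq = aqq, qq·aqq = qqaqq, …
So term 8 is qqaqqaqqqqaqq·aqqqqaqqqqaqqaqqqqaqq.

qqaqqaqqqqaqqaqqqqaqqqqaqqaqqqqaqq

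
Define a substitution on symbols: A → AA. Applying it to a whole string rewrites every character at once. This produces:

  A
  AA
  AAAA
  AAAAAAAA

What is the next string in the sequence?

Expanding AAAAAAAA: A→AA, A→AA, A→AA, A→AA, A→AA, A→AA, A→AA, A→AA. Concatenated: AA AA AA AA AA AA AA AA.

AAAAAAAAAAAAAAAA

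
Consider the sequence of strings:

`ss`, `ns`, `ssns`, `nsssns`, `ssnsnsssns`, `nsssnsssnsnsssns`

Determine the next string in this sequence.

ssnsnsssnsnsssnsssnsnsssns

Each term (from the third on) is the two preceding terms concatenated in order: term 3 = ss·ns = ssns.
So term 7 is ssnsnsssns·nsssnsssnsnsssns.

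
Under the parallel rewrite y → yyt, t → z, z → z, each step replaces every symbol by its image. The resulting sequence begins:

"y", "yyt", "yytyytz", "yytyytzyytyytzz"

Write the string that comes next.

Applying the rule to each of the 15 symbols of yytyytzyytyytzz gives the pieces yyt yyt z yyt yyt z z yyt yyt z yyt yyt z z z, which concatenate to the answer.

yytyytzyytyytzzyytyytzyytyytzzz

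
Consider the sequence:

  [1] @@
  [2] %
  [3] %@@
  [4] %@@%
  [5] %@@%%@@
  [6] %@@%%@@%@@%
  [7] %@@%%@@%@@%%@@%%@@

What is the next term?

%@@%%@@%@@%%@@%%@@%@@%%@@%@@%

Each term (from the third on) is the previous term followed by the one before it: term 3 = %·@@ = %@@.
Continuing: %@@%%@@%@@%%@@%%@@ · %@@%%@@%@@% gives term 8.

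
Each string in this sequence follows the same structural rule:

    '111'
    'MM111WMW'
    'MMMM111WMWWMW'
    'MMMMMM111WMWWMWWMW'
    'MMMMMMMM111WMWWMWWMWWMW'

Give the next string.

MMMMMMMMMM111WMWWMWWMWWMWWMW

Every step adds MM to the front and WMW to the end of the previous string.
So the next term is MM·MMMMMMMM111WMWWMWWMWWMW·WMW.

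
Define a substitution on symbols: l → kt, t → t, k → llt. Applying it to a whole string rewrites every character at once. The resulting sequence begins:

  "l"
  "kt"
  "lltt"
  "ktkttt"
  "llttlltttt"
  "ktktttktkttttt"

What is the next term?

φ(ktktttktkttttt) expands symbol-by-symbol to llt t llt t t t llt t llt t t t t t; joining the 14 pieces gives the next term.

llttllttttllttlltttttt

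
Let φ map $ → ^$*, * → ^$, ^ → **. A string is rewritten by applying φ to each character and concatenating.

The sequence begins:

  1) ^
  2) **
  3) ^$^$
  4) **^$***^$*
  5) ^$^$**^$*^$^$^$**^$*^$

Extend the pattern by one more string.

Replace each of the 22 characters of ^$^$**^$*^$^$^$**^$*^$ in place — ** ^$* ** ^$* ^$ ^$ ** ^$* ^$ ** ^$* ** ^$* ** ^$* ^$ ^$ ** ^$* ^$ ** ^$* — and concatenate.

**^$***^$*^$^$**^$*^$**^$***^$***^$*^$^$**^$*^$**^$*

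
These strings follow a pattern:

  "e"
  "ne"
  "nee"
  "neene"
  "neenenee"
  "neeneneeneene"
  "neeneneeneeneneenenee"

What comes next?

From term 3 onward, concatenate the last term with the second-to-last: ne·e = nee, nee·ne = neene, …
Continuing: neeneneeneeneneenenee · neeneneeneene gives term 8.

neeneneeneeneneeneneeneeneneeneene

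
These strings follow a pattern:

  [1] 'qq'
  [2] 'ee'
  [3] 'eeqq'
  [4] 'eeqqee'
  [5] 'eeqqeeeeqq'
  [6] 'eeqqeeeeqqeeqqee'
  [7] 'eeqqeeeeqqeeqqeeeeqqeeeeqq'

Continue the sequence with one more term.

Each term (from the third on) is the previous term followed by the one before it: term 3 = ee·qq = eeqq.
The next term joins eeqqeeeeqqeeqqeeeeqqeeeeqq and eeqqeeeeqqeeqqee.

eeqqeeeeqqeeqqeeeeqqeeeeqqeeqqeeeeqqeeqqee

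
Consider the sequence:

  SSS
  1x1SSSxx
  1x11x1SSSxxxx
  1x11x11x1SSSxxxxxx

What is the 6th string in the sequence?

s(k+1) = 1x1·s(k)·xx, so each term gains 1x1 as a prefix and xx as a suffix.
From 1x11x11x1SSSxxxxxx, 2 further steps: 1x11x11x1SSSxxxxxx → 1x11x11x11x1SSSxxxxxxxx → (answer).

1x11x11x11x11x1SSSxxxxxxxxxx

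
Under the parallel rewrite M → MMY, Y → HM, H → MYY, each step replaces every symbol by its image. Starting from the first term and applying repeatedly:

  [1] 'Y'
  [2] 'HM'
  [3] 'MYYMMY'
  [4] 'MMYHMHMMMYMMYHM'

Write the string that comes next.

Replace each of the 15 characters of MMYHMHMMMYMMYHM in place — MMY MMY HM MYY MMY MYY MMY MMY MMY HM MMY MMY HM MYY MMY — and concatenate.

MMYMMYHMMYYMMYMYYMMYMMYMMYHMMMYMMYHMMYYMMY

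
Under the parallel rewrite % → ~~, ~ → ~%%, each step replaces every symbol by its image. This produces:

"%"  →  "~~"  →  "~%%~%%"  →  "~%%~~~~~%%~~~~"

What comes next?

~%%~~~~~%%~%%~%%~%%~%%~~~~~%%~%%~%%~%%

Applying the rule to each of the 14 symbols of ~%%~~~~~%%~~~~ gives the pieces ~%% ~~ ~~ ~%% ~%% ~%% ~%% ~%% ~~ ~~ ~%% ~%% ~%% ~%%, which concatenate to the answer.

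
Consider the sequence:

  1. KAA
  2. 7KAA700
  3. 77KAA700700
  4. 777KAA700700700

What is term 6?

77777KAA700700700700700

Every step adds 7 to the front and 700 to the end of the previous string.
From 777KAA700700700, 2 further steps: 777KAA700700700 → 7777KAA700700700700 → (answer).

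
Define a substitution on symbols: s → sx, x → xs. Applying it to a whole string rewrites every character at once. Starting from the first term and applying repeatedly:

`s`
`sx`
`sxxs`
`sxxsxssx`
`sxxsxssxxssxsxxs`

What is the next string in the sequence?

Replace each of the 16 characters of sxxsxssxxssxsxxs in place — sx xs xs sx xs sx sx xs xs sx sx xs sx xs xs sx — and concatenate.

sxxsxssxxssxsxxsxssxsxxssxxsxssx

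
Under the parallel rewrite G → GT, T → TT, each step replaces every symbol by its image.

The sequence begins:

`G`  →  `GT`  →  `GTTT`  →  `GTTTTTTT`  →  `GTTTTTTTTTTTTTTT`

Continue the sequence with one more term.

GTTTTTTTTTTTTTTTTTTTTTTTTTTTTTTT

φ(GTTTTTTTTTTTTTTT) expands symbol-by-symbol to GT TT TT TT TT TT TT TT TT TT TT TT TT TT TT TT; joining the 16 pieces gives the next term.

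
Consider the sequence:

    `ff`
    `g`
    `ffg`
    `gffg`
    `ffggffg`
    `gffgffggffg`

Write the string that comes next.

ffggffggffgffggffg

This is a Fibonacci-style word recurrence s(k) = s(k−2)·s(k−1): e.g. ff·g = ffg.
The next term joins ffggffg and gffgffggffg.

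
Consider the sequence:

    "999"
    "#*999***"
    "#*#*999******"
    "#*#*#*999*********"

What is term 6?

Every step adds #* to the front and *** to the end of the previous string.
From #*#*#*999*********, 2 further steps: #*#*#*999********* → #*#*#*#*999************ → (answer).

#*#*#*#*#*999***************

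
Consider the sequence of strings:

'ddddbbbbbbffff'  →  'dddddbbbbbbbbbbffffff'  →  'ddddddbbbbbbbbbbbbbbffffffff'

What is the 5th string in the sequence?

ddddddddbbbbbbbbbbbbbbbbbbbbbbffffffffffff

The n-th term is n+3 d's then 4n+2 b's then 2n+2 f's (n = 1, 2, …).
Setting n = 5 gives 8, 22, 12 characters in each block.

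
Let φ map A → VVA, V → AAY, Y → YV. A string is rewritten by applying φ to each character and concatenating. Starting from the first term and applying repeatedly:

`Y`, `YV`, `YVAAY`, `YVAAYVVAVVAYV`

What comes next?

Applying the rule to each of the 13 symbols of YVAAYVVAVVAYV gives the pieces YV AAY VVA VVA YV AAY AAY VVA AAY AAY VVA YV AAY, which concatenate to the answer.

YVAAYVVAVVAYVAAYAAYVVAAAYAAYVVAYVAAY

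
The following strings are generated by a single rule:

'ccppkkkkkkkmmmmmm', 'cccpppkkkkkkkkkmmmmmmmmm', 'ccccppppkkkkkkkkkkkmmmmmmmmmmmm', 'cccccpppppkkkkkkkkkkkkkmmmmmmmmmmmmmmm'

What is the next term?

Each string has the form c^{n} p^{n} k^{2n+3} m^{3n}, where the shown terms are n = 2, 3, 4, 5.
At n = 6 the blocks have lengths 6, 6, 15, 18.

ccccccppppppkkkkkkkkkkkkkkkmmmmmmmmmmmmmmmmmm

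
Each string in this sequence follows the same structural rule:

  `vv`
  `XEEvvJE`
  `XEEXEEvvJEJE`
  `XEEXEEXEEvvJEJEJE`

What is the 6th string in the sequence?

XEEXEEXEEXEEXEEvvJEJEJEJEJE

Each term wraps the previous one in XEE on the left and JE on the right.
From XEEXEEXEEvvJEJEJE, 2 further steps: XEEXEEXEEvvJEJEJE → XEEXEEXEEXEEvvJEJEJEJE → (answer).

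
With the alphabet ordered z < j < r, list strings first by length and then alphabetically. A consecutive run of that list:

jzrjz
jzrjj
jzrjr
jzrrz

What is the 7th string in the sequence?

jjzzz

Advancing 3 positions from jzrrz through jzrrz → jzrrj → jzrrr reaches term 7.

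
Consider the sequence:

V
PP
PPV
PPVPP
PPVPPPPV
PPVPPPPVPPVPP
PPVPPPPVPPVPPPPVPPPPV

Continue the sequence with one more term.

PPVPPPPVPPVPPPPVPPPPVPPVPPPPVPPVPP

Each term (from the third on) is the previous term followed by the one before it: term 3 = PP·V = PPV.
Continuing: PPVPPPPVPPVPPPPVPPPPV · PPVPPPPVPPVPP gives term 8.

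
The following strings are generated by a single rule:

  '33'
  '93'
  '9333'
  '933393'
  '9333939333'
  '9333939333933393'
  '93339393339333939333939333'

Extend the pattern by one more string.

933393933393339393339393339333939333933393

Each term (from the third on) is the previous term followed by the one before it: term 3 = 93·33 = 9333.
Continuing: 93339393339333939333939333 · 9333939333933393 gives term 8.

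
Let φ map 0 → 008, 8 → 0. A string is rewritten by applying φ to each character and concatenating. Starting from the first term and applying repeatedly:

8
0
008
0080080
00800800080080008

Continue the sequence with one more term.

Applying the rule to each of the 17 symbols of 00800800080080008 gives the pieces 008 008 0 008 008 0 008 008 008 0 008 008 0 008 008 008 0, which concatenate to the answer.

00800800080080008008008000800800080080080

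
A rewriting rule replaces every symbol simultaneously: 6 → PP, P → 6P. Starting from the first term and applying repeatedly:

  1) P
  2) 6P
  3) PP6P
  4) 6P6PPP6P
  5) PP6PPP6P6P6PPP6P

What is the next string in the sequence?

Rewriting the 16 symbols of PP6PPP6P6P6PPP6P one by one yields 6P 6P PP 6P 6P 6P PP 6P PP 6P PP 6P 6P 6P PP 6P; concatenated:

6P6PPP6P6P6PPP6PPP6PPP6P6P6PPP6P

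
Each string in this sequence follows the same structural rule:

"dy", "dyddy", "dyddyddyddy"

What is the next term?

s(k+1) = s(k)·d·s(k) — each term doubles the last with 'd' between the halves.
Doubling dyddyddyddy with 'd' between the halves:

dyddyddyddyddyddyddyddy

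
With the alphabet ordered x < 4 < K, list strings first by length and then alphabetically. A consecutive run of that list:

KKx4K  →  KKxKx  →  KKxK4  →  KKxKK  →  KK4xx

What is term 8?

KK44x

Continuing the enumeration 3 steps past KK4xx: KK4xx → KK4x4 → KK4xK → (answer).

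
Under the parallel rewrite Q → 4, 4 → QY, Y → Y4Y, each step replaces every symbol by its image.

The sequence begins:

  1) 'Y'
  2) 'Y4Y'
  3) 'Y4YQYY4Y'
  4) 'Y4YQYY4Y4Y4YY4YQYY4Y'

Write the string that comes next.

Y4YQYY4Y4Y4YY4YQYY4YQYY4YQYY4YY4YQYY4Y4Y4YY4YQYY4Y

Replace each of the 20 characters of Y4YQYY4Y4Y4YY4YQYY4Y in place — Y4Y QY Y4Y 4 Y4Y Y4Y QY Y4Y QY Y4Y QY Y4Y Y4Y QY Y4Y 4 Y4Y Y4Y QY Y4Y — and concatenate.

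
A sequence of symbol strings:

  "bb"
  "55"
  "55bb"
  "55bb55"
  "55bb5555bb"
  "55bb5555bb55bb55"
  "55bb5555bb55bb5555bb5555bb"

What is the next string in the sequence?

55bb5555bb55bb5555bb5555bb55bb5555bb55bb55

Each term (from the third on) is the previous term followed by the one before it: term 3 = 55·bb = 55bb.
Continuing: 55bb5555bb55bb5555bb5555bb · 55bb5555bb55bb55 gives term 8.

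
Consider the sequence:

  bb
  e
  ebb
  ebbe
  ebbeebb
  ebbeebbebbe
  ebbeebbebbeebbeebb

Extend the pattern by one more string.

ebbeebbebbeebbeebbebbeebbebbe

From term 3 onward, concatenate the last term with the second-to-last: e·bb = ebb, ebb·e = ebbe, …
The next term joins ebbeebbebbeebbeebb and ebbeebbebbe.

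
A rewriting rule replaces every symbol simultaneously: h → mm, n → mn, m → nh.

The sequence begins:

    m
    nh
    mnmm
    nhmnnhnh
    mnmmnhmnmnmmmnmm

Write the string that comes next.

nhmnnhnhmnmmnhmnnhmnnhnhnhmnnhnh

Applying the rule to each of the 16 symbols of mnmmnhmnmnmmmnmm gives the pieces nh mn nh nh mn mm nh mn nh mn nh nh nh mn nh nh, which concatenate to the answer.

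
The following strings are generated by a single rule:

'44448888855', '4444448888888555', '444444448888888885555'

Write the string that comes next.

44444444448888888888855555

Each string has the form 4^{2n} 8^{2n+1} 5^{n}, where the shown terms are n = 2, 3, 4.
Setting n = 5 gives 10, 11, 5 characters in each block.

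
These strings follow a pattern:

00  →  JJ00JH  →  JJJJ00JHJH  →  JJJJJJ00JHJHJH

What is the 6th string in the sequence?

JJJJJJJJJJ00JHJHJHJHJH

s(k+1) = JJ·s(k)·JH, so each term gains JJ as a prefix and JH as a suffix.
From JJJJJJ00JHJHJH, 2 further steps: JJJJJJ00JHJHJH → JJJJJJJJ00JHJHJHJH → (answer).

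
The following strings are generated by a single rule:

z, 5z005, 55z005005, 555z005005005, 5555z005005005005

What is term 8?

Each term wraps the previous one in 5 on the left and 005 on the right.
From 5555z005005005005, 3 further steps: 5555z005005005005 → 55555z005005005005005 → 555555z005005005005005005 → (answer).

5555555z005005005005005005005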